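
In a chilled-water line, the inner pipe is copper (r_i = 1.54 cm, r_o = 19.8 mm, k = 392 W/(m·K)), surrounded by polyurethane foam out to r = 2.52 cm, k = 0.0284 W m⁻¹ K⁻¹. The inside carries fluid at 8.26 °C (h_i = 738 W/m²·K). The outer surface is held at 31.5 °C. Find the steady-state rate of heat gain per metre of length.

Q' = 17.0 W/m

Series thermal resistances, inner to outer:
  R'_conv,in = 1/(2πr h) = 1/(2π·0.0154·738) = 0.01400 m·K/W
  R'_copper = ln(0.0198/0.0154)/(2πk) = 0.2513/(2π·392) = 1.020×10^-4 m·K/W
  R'_polyurethane foam = ln(0.0252/0.0198)/(2πk) = 0.2412/(2π·0.0284) = 1.351 m·K/W
ΣR = 0.01400 + 1.020×10^-4 + 1.351 = 1.365 m·K/W
Q' = ΔT/ΣR = (8.26 °C − 31.5 °C)/1.365 = -17.0 W/m
(Negative Q' ⇒ heat flows inward; heat gain = 17.0 W/m.)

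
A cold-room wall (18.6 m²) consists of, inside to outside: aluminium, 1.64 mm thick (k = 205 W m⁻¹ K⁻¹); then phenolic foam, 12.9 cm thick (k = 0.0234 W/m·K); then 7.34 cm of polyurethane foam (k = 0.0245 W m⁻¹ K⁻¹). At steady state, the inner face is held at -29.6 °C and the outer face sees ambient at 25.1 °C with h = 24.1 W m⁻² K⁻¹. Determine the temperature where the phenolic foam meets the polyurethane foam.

T = 5.67 °C

Resistance network (inner→outer):
  R_aluminium = L/(kA) = 0.00164/(205·18.6) = 4.301×10^-7 K/W
  R_phenolic foam = L/(kA) = 0.129/(0.0234·18.6) = 0.2964 K/W
  R_polyurethane foam = L/(kA) = 0.0734/(0.0245·18.6) = 0.1611 K/W
  R_conv,out = 1/(hA) = 1/(24.1·18.6) = 0.002231 K/W
ΣR = 4.301×10^-7 + 0.2964 + 0.1611 + 0.002231 = 0.4597 K/W
Q = ΔT/ΣR = (-29.6 °C − 25.1 °C)/0.4597 = -119.0 W
From the inner boundary to the phenolic foam/polyurethane foam interface, ΣR_partial = 0.2964 K/W.
T_interface = T_in − Q·ΣR_partial = -29.6 °C − (-119.0)(0.2964) = 5.67 °C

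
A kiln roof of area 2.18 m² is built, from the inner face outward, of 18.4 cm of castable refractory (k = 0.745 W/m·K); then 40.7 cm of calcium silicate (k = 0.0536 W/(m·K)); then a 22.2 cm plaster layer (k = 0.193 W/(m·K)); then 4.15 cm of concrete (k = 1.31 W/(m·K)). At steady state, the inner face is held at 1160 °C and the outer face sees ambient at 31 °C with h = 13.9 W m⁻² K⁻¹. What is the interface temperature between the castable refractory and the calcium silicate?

T = 1129 °C

Treat each layer as a resistance in series:
  R_castable refractory = L/(kA) = 0.184/(0.745·2.18) = 0.1133 K/W
  R_calcium silicate = L/(kA) = 0.407/(0.0536·2.18) = 3.483 K/W
  R_plaster = L/(kA) = 0.222/(0.193·2.18) = 0.5276 K/W
  R_concrete = L/(kA) = 0.0415/(1.31·2.18) = 0.01453 K/W
  R_conv,out = 1/(hA) = 1/(13.9·2.18) = 0.03300 K/W
ΣR = 0.1133 + 3.483 + 0.5276 + 0.01453 + 0.03300 = 4.171 K/W
Q = ΔT/ΣR = (1160 °C − 31 °C)/4.171 = 270.7 W
From the inner boundary to the castable refractory/calcium silicate interface, ΣR_partial = 0.1133 K/W.
T_interface = T_in − Q·ΣR_partial = 1160 °C − (270.7)(0.1133) = 1129 °C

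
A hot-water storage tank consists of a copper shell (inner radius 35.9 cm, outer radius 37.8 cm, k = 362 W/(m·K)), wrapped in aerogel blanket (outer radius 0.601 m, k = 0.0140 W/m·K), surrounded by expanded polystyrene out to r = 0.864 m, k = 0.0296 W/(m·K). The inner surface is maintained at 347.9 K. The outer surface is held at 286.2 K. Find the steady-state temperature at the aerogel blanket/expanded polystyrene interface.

T = 298.3 K

Treat each layer as a resistance in series:
  R_copper = (1/0.359 − 1/0.378)/(4πk) = 0.1400/(4π·362) = 3.078×10^-5 K/W
  R_aerogel blanket = (1/0.378 − 1/0.601)/(4πk) = 0.9816/(4π·0.0140) = 5.580 K/W
  R_expanded polystyrene = (1/0.601 − 1/0.864)/(4πk) = 0.5065/(4π·0.0296) = 1.362 K/W
ΣR = 3.078×10^-5 + 5.580 + 1.362 = 6.942 K/W
Q = ΔT/ΣR = (347.9 K − 286.2 K)/6.942 = 8.888 W
From the inner boundary to the aerogel blanket/expanded polystyrene interface, ΣR_partial = 5.580 K/W.
T_interface = T_in − Q·ΣR_partial = 347.9 K − (8.888)(5.580) = 298.3 K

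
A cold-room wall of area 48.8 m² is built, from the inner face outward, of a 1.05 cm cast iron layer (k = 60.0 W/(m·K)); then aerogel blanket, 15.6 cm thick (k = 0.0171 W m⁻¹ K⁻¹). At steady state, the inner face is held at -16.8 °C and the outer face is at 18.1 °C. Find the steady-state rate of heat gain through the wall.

Q = 187 W

Series thermal resistances, inner to outer:
  R_cast iron = L/(kA) = 0.0105/(60.0·48.8) = 3.586×10^-6 K/W
  R_aerogel blanket = L/(kA) = 0.156/(0.0171·48.8) = 0.1869 K/W
ΣR = 3.586×10^-6 + 0.1869 = 0.1869 K/W
Q = ΔT/ΣR = (-16.8 °C − 18.1 °C)/0.1869 = -187 W
(Negative Q ⇒ heat flows inward; heat gain = 187 W.)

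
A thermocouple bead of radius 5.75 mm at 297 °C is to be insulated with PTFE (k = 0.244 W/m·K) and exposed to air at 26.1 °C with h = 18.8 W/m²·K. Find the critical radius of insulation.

r_cr = 2.60 cm

For a sphere, r_cr = 2k_ins/h = 2·0.244/18.8 = 0.0260 m = 2.60 cm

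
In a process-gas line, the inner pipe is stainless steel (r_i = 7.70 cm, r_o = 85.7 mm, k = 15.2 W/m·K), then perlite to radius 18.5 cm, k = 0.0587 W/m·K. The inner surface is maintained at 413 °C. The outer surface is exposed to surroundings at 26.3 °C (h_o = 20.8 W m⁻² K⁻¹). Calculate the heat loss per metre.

Treat each layer as a resistance in series:
  R'_stainless steel = ln(0.0857/0.0770)/(2πk) = 0.1070/(2π·15.2) = 0.001121 m·K/W
  R'_perlite = ln(0.185/0.0857)/(2πk) = 0.7695/(2π·0.0587) = 2.086 m·K/W
  R'_conv,out = 1/(2πr h) = 1/(2π·0.185·20.8) = 0.04136 m·K/W
ΣR = 0.001121 + 2.086 + 0.04136 = 2.128 m·K/W
Q' = ΔT/ΣR = (413 °C − 26.3 °C)/2.128 = 182 W/m

Q' = 182 W/m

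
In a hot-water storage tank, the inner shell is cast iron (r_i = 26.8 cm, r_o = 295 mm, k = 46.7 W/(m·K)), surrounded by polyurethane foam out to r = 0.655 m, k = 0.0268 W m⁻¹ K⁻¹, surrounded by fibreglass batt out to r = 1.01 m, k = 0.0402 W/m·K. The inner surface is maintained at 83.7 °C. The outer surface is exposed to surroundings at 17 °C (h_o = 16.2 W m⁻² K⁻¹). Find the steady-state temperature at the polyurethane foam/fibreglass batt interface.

Treat each layer as a resistance in series:
  R_cast iron = (1/0.268 − 1/0.295)/(4πk) = 0.3415/(4π·46.7) = 5.819×10^-4 K/W
  R_polyurethane foam = (1/0.295 − 1/0.655)/(4πk) = 1.863/(4π·0.0268) = 5.532 K/W
  R_fibreglass batt = (1/0.655 − 1/1.01)/(4πk) = 0.5366/(4π·0.0402) = 1.062 K/W
  R_conv,out = 1/(4πr²h) = 1/(4π·1.01²·16.2) = 0.004815 K/W
ΣR = 5.819×10^-4 + 5.532 + 1.062 + 0.004815 = 6.599 K/W
Q = ΔT/ΣR = (83.7 °C − 17 °C)/6.599 = 10.11 W
From the inner boundary to the polyurethane foam/fibreglass batt interface, ΣR_partial = 5.533 K/W.
T_interface = T_in − Q·ΣR_partial = 83.7 °C − (10.11)(5.533) = 27.8 °C

T = 27.8 °C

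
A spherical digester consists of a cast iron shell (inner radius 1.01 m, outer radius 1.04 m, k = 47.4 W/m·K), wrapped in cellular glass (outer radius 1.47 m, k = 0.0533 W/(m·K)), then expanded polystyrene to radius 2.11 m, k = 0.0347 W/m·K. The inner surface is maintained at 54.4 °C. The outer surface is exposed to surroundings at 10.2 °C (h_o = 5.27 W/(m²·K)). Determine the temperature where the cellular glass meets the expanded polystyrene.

T = 33.7 °C

Series thermal resistances, inner to outer:
  R_cast iron = (1/1.01 − 1/1.04)/(4πk) = 0.02856/(4π·47.4) = 4.795×10^-5 K/W
  R_cellular glass = (1/1.04 − 1/1.47)/(4πk) = 0.2813/(4π·0.0533) = 0.4199 K/W
  R_expanded polystyrene = (1/1.47 − 1/2.11)/(4πk) = 0.2063/(4π·0.0347) = 0.4732 K/W
  R_conv,out = 1/(4πr²h) = 1/(4π·2.11²·5.27) = 0.003392 K/W
ΣR = 4.795×10^-5 + 0.4199 + 0.4732 + 0.003392 = 0.8965 K/W
Q = ΔT/ΣR = (54.4 °C − 10.2 °C)/0.8965 = 49.30 W
From the inner boundary to the cellular glass/expanded polystyrene interface, ΣR_partial = 0.4199 K/W.
T_interface = T_in − Q·ΣR_partial = 54.4 °C − (49.30)(0.4199) = 33.7 °C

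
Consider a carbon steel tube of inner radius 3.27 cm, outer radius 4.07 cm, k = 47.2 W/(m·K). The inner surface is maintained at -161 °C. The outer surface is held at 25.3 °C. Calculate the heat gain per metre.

Q' = 2πk·ΔT/ln(r₂/r₁) = 2π × 47.2 × 186.3 / ln(0.0407/0.0327) = 2.52×10^5 W/m

Q' = 2.52×10^5 W/m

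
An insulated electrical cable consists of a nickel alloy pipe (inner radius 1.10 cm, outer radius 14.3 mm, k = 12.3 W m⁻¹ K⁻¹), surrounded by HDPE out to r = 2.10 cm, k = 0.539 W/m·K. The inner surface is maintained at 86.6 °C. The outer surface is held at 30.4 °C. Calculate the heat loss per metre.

Q' = 481 W/m

Series thermal resistances, inner to outer:
  R'_nickel alloy = ln(0.0143/0.0110)/(2πk) = 0.2624/(2π·12.3) = 0.003395 m·K/W
  R'_HDPE = ln(0.0210/0.0143)/(2πk) = 0.3843/(2π·0.539) = 0.1135 m·K/W
ΣR = 0.003395 + 0.1135 = 0.1169 m·K/W
Q' = ΔT/ΣR = (86.6 °C − 30.4 °C)/0.1169 = 481 W/m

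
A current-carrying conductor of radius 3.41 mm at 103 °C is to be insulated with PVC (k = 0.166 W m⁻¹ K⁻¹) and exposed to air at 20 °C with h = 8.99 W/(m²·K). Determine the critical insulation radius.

r_cr = 1.85 cm

For a cylinder, r_cr = k_ins/h = 0.166/8.99 = 0.0185 m = 1.85 cm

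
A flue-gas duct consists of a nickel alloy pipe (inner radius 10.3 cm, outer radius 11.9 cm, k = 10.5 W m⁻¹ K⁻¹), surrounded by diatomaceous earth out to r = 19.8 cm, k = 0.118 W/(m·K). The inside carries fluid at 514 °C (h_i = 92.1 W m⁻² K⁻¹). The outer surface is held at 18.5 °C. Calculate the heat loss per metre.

Q' = 702 W/m

Resistance network (inner→outer):
  R'_conv,in = 1/(2πr h) = 1/(2π·0.103·92.1) = 0.01678 m·K/W
  R'_nickel alloy = ln(0.119/0.103)/(2πk) = 0.1444/(2π·10.5) = 0.002189 m·K/W
  R'_diatomaceous earth = ln(0.198/0.119)/(2πk) = 0.5091/(2π·0.118) = 0.6867 m·K/W
ΣR = 0.01678 + 0.002189 + 0.6867 = 0.7057 m·K/W
Q' = ΔT/ΣR = (514 °C − 18.5 °C)/0.7057 = 702 W/m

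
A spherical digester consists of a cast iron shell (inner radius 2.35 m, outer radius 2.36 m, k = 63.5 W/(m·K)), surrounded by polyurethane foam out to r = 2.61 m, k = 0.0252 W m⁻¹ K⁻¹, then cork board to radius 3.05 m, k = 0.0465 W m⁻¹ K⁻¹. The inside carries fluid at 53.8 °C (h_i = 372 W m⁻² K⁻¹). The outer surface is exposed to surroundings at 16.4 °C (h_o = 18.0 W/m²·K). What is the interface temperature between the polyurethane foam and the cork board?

T = 32.3 °C

Series thermal resistances, inner to outer:
  R_conv,in = 1/(4πr²h) = 1/(4π·2.35²·372) = 3.874×10^-5 K/W
  R_cast iron = (1/2.35 − 1/2.36)/(4πk) = 0.001803/(4π·63.5) = 2.260×10^-6 K/W
  R_polyurethane foam = (1/2.36 − 1/2.61)/(4πk) = 0.04059/(4π·0.0252) = 0.1282 K/W
  R_cork board = (1/2.61 − 1/3.05)/(4πk) = 0.05527/(4π·0.0465) = 0.09459 K/W
  R_conv,out = 1/(4πr²h) = 1/(4π·3.05²·18.0) = 4.752×10^-4 K/W
ΣR = 3.874×10^-5 + 2.260×10^-6 + 0.1282 + 0.09459 + 4.752×10^-4 = 0.2233 K/W
Q = ΔT/ΣR = (53.8 °C − 16.4 °C)/0.2233 = 167.5 W
From the inner boundary to the polyurethane foam/cork board interface, ΣR_partial = 0.1282 K/W.
T_interface = T_in − Q·ΣR_partial = 53.8 °C − (167.5)(0.1282) = 32.3 °C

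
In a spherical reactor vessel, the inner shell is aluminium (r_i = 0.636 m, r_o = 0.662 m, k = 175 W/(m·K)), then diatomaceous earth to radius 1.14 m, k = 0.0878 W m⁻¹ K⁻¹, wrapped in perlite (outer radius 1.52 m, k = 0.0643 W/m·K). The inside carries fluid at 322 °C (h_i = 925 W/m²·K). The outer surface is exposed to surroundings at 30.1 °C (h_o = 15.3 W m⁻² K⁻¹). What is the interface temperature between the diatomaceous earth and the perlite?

Treat each layer as a resistance in series:
  R_conv,in = 1/(4πr²h) = 1/(4π·0.636²·925) = 2.127×10^-4 K/W
  R_aluminium = (1/0.636 − 1/0.662)/(4πk) = 0.06175/(4π·175) = 2.808×10^-5 K/W
  R_diatomaceous earth = (1/0.662 − 1/1.14)/(4πk) = 0.6334/(4π·0.0878) = 0.5741 K/W
  R_perlite = (1/1.14 − 1/1.52)/(4πk) = 0.2193/(4π·0.0643) = 0.2714 K/W
  R_conv,out = 1/(4πr²h) = 1/(4π·1.52²·15.3) = 0.002251 K/W
ΣR = 2.127×10^-4 + 2.808×10^-5 + 0.5741 + 0.2714 + 0.002251 = 0.8480 K/W
Q = ΔT/ΣR = (322 °C − 30.1 °C)/0.8480 = 344.2 W
From the inner boundary to the diatomaceous earth/perlite interface, ΣR_partial = 0.5743 K/W.
T_interface = T_in − Q·ΣR_partial = 322 °C − (344.2)(0.5743) = 124 °C

T = 124 °C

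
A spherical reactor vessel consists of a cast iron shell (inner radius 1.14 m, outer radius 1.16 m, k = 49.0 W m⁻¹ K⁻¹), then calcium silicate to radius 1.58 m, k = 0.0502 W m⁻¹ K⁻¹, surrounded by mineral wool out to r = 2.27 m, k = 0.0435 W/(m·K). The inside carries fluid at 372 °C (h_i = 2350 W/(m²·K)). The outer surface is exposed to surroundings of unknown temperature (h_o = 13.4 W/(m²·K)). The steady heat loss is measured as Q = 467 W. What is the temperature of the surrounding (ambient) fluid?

T_out = 37.4 °C

Sum the resistances:
  R_conv,in = 1/(4πr²h) = 1/(4π·1.14²·2350) = 2.606×10^-5 K/W
  R_cast iron = (1/1.14 − 1/1.16)/(4πk) = 0.01512/(4π·49.0) = 2.456×10^-5 K/W
  R_calcium silicate = (1/1.16 − 1/1.58)/(4πk) = 0.2292/(4π·0.0502) = 0.3633 K/W
  R_mineral wool = (1/1.58 − 1/2.27)/(4πk) = 0.1924/(4π·0.0435) = 0.3519 K/W
  R_conv,out = 1/(4πr²h) = 1/(4π·2.27²·13.4) = 0.001152 K/W
ΣR = 0.7164 K/W
ΔT = Q·ΣR = 467 × 0.7164 = 334.6 K
Heat flows outward, so T_out = T_in − ΔT = 372 − 334.6 = 37.4 °C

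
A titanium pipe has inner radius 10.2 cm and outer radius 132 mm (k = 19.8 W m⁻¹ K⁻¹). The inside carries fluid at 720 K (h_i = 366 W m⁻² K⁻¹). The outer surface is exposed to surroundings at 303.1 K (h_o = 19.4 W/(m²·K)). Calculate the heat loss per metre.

Resistance network (inner→outer):
  R'_conv,in = 1/(2πr h) = 1/(2π·0.102·366) = 0.004263 m·K/W
  R'_titanium = ln(0.132/0.102)/(2πk) = 0.2578/(2π·19.8) = 0.002072 m·K/W
  R'_conv,out = 1/(2πr h) = 1/(2π·0.132·19.4) = 0.06215 m·K/W
ΣR = 0.004263 + 0.002072 + 0.06215 = 0.06848 m·K/W
Q' = ΔT/ΣR = (720 K − 303.1 K)/0.06848 = 6090 W/m

Q' = 6.09 kW/m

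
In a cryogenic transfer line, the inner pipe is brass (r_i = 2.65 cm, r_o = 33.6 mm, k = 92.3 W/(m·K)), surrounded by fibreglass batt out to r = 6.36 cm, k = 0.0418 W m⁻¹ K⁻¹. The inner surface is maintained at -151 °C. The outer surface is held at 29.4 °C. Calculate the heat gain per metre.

Resistance network (inner→outer):
  R'_brass = ln(0.0336/0.0265)/(2πk) = 0.2374/(2π·92.3) = 4.093×10^-4 m·K/W
  R'_fibreglass batt = ln(0.0636/0.0336)/(2πk) = 0.6381/(2π·0.0418) = 2.430 m·K/W
ΣR = 4.093×10^-4 + 2.430 = 2.430 m·K/W
Q' = ΔT/ΣR = (-151 °C − 29.4 °C)/2.430 = -74.2 W/m
(Negative Q' ⇒ heat flows inward; heat gain = 74.2 W/m.)

Q' = 74.2 W/m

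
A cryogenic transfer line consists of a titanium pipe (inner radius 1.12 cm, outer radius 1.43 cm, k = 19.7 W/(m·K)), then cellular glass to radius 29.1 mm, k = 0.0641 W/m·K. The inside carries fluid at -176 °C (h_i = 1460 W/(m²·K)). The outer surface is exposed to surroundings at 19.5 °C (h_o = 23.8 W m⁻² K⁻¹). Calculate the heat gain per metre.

Q' = 97.5 W/m

Resistance network (inner→outer):
  R'_conv,in = 1/(2πr h) = 1/(2π·0.0112·1460) = 0.009733 m·K/W
  R'_titanium = ln(0.0143/0.0112)/(2πk) = 0.2443/(2π·19.7) = 0.001974 m·K/W
  R'_cellular glass = ln(0.0291/0.0143)/(2πk) = 0.7105/(2π·0.0641) = 1.764 m·K/W
  R'_conv,out = 1/(2πr h) = 1/(2π·0.0291·23.8) = 0.2298 m·K/W
ΣR = 0.009733 + 0.001974 + 1.764 + 0.2298 = 2.006 m·K/W
Q' = ΔT/ΣR = (-176 °C − 19.5 °C)/2.006 = -97.5 W/m
(Negative Q' ⇒ heat flows inward; heat gain = 97.5 W/m.)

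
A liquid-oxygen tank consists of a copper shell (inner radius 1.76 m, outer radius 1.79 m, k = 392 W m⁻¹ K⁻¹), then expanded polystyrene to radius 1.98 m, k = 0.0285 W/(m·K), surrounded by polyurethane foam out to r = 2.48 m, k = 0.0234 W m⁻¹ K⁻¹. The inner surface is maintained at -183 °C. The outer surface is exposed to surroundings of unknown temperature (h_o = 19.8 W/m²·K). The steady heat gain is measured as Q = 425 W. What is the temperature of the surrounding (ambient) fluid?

Sum the resistances:
  R_copper = (1/1.76 − 1/1.79)/(4πk) = 0.009523/(4π·392) = 1.933×10^-6 K/W
  R_expanded polystyrene = (1/1.79 − 1/1.98)/(4πk) = 0.05361/(4π·0.0285) = 0.1497 K/W
  R_polyurethane foam = (1/1.98 − 1/2.48)/(4πk) = 0.1018/(4π·0.0234) = 0.3463 K/W
  R_conv,out = 1/(4πr²h) = 1/(4π·2.48²·19.8) = 6.535×10^-4 K/W
ΣR = 0.4966 K/W
ΔT = Q·ΣR = 425 × 0.4966 = 211.1 K
Heat flows inward, so T_out = T_in + ΔT = -183 + 211.1 = 28.1 °C

T_out = 28.1 °C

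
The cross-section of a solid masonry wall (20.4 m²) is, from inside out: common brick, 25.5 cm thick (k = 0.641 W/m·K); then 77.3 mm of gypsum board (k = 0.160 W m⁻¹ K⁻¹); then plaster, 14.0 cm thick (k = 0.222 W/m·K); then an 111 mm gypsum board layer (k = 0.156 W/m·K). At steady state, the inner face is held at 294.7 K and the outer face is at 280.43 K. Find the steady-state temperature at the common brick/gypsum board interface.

Series thermal resistances, inner to outer:
  R_common brick = L/(kA) = 0.255/(0.641·20.4) = 0.01950 K/W
  R_gypsum board = L/(kA) = 0.0773/(0.160·20.4) = 0.02368 K/W
  R_plaster = L/(kA) = 0.140/(0.222·20.4) = 0.03091 K/W
  R_gypsum board = L/(kA) = 0.111/(0.156·20.4) = 0.03488 K/W
ΣR = 0.01950 + 0.02368 + 0.03091 + 0.03488 = 0.1090 K/W
Q = ΔT/ΣR = (294.7 K − 280.43 K)/0.1090 = 130.9 W
From the inner boundary to the common brick/gypsum board interface, ΣR_partial = 0.01950 K/W.
T_interface = T_in − Q·ΣR_partial = 294.7 K − (130.9)(0.01950) = 292.1 K

T = 292.1 K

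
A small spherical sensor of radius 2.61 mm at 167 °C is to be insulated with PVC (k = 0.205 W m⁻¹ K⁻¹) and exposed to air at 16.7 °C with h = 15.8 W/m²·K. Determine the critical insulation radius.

For a sphere, r_cr = 2k_ins/h = 2·0.205/15.8 = 0.0259 m = 2.59 cm

r_cr = 2.59 cm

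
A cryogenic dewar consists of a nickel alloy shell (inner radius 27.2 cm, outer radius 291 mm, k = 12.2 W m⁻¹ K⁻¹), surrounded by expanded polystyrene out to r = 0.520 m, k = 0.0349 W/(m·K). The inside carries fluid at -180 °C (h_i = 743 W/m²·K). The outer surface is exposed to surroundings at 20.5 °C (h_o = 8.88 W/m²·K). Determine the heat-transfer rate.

Q = 57.5 W

Series thermal resistances, inner to outer:
  R_conv,in = 1/(4πr²h) = 1/(4π·0.272²·743) = 0.001448 K/W
  R_nickel alloy = (1/0.272 − 1/0.291)/(4πk) = 0.2400/(4π·12.2) = 0.001566 K/W
  R_expanded polystyrene = (1/0.291 − 1/0.520)/(4πk) = 1.513/(4π·0.0349) = 3.451 K/W
  R_conv,out = 1/(4πr²h) = 1/(4π·0.520²·8.88) = 0.03314 K/W
ΣR = 0.001448 + 0.001566 + 3.451 + 0.03314 = 3.487 K/W
Q = ΔT/ΣR = (-180 °C − 20.5 °C)/3.487 = -57.5 W
(Negative Q ⇒ heat flows inward; heat gain = 57.5 W.)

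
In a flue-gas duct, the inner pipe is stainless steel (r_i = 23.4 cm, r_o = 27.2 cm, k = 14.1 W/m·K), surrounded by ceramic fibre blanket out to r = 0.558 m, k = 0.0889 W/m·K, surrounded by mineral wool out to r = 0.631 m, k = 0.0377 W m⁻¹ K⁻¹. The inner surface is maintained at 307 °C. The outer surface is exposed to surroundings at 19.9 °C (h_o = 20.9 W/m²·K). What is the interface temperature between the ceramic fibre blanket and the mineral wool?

T = 104 °C

Resistance network (inner→outer):
  R'_stainless steel = ln(0.272/0.234)/(2πk) = 0.1505/(2π·14.1) = 0.001699 m·K/W
  R'_ceramic fibre blanket = ln(0.558/0.272)/(2πk) = 0.7186/(2π·0.0889) = 1.286 m·K/W
  R'_mineral wool = ln(0.631/0.558)/(2πk) = 0.1229/(2π·0.0377) = 0.5190 m·K/W
  R'_conv,out = 1/(2πr h) = 1/(2π·0.631·20.9) = 0.01207 m·K/W
ΣR = 0.001699 + 1.286 + 0.5190 + 0.01207 = 1.819 m·K/W
Q' = ΔT/ΣR = (307 °C − 19.9 °C)/1.819 = 157.8 W/m
From the inner boundary to the ceramic fibre blanket/mineral wool interface, ΣR_partial = 1.288 m·K/W.
T_interface = T_in − Q'·ΣR_partial = 307 °C − (157.8)(1.288) = 104 °C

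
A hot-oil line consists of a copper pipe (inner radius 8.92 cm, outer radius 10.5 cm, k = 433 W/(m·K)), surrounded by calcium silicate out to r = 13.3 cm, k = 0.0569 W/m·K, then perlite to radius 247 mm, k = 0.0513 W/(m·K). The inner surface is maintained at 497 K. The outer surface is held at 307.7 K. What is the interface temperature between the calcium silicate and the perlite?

Series thermal resistances, inner to outer:
  R'_copper = ln(0.105/0.0892)/(2πk) = 0.1631/(2π·433) = 5.994×10^-5 m·K/W
  R'_calcium silicate = ln(0.133/0.105)/(2πk) = 0.2364/(2π·0.0569) = 0.6612 m·K/W
  R'_perlite = ln(0.247/0.133)/(2πk) = 0.6190/(2π·0.0513) = 1.921 m·K/W
ΣR = 5.994×10^-5 + 0.6612 + 1.921 = 2.582 m·K/W
Q' = ΔT/ΣR = (497 K − 307.7 K)/2.582 = 73.32 W/m
From the inner boundary to the calcium silicate/perlite interface, ΣR_partial = 0.6613 m·K/W.
T_interface = T_in − Q'·ΣR_partial = 497 K − (73.32)(0.6613) = 449 K

T = 449 K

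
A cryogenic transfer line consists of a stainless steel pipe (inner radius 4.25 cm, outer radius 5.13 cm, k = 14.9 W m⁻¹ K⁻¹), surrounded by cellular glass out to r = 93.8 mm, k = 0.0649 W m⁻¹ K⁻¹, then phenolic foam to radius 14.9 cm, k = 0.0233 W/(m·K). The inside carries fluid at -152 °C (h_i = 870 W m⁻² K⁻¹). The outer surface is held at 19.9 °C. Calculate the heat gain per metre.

Series thermal resistances, inner to outer:
  R'_conv,in = 1/(2πr h) = 1/(2π·0.0425·870) = 0.004304 m·K/W
  R'_stainless steel = ln(0.0513/0.0425)/(2πk) = 0.1882/(2π·14.9) = 0.002010 m·K/W
  R'_cellular glass = ln(0.0938/0.0513)/(2πk) = 0.6035/(2π·0.0649) = 1.480 m·K/W
  R'_phenolic foam = ln(0.149/0.0938)/(2πk) = 0.4628/(2π·0.0233) = 3.161 m·K/W
ΣR = 0.004304 + 0.002010 + 1.480 + 3.161 = 4.647 m·K/W
Q' = ΔT/ΣR = (-152 °C − 19.9 °C)/4.647 = -37.0 W/m
(Negative Q' ⇒ heat flows inward; heat gain = 37.0 W/m.)

Q' = 37.0 W/m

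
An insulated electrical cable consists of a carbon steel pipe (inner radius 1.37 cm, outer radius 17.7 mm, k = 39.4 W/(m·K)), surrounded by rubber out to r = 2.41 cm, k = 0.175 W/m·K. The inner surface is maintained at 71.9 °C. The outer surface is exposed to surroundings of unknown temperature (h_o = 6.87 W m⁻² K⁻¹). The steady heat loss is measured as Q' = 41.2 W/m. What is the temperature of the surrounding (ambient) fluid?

Series resistances:
  R'_carbon steel = ln(0.0177/0.0137)/(2πk) = 0.2562/(2π·39.4) = 0.001035 m·K/W
  R'_rubber = ln(0.0241/0.0177)/(2πk) = 0.3086/(2π·0.175) = 0.2807 m·K/W
  R'_conv,out = 1/(2πr h) = 1/(2π·0.0241·6.87) = 0.9613 m·K/W
ΣR = 1.243 m·K/W
ΔT = Q'·ΣR = 41.2 × 1.243 = 51.21 K
Heat flows outward, so T_out = T_in − ΔT = 71.9 − 51.21 = 20.7 °C

T_out = 20.7 °C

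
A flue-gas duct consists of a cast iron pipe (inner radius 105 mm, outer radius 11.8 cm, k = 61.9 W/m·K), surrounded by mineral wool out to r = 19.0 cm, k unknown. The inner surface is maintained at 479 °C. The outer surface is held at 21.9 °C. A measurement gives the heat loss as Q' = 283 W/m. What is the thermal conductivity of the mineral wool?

ΣR = ΔT/Q' = |479 − 21.9|/283 = 1.615 m·K/W
Known resistances:
  R'_cast iron = ln(0.118/0.105)/(2πk) = 0.1167/(2π·61.9) = 3.001×10^-4 m·K/W
R_mineral wool = ΣR − ΣR_known = 1.615 − 3.001×10^-4 = 1.615 m·K/W
ln(r₂/r₁)/(2πk) = 1.615 ⇒ k = 0.4763/(2π·1.615) = 0.0469 W/m·K

k = 0.0469 W/m·K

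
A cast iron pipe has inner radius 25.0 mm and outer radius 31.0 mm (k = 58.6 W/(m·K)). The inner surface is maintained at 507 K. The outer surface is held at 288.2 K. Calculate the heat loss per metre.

Q' = 375 kW/m

Q' = 2πk·ΔT/ln(r₂/r₁) = 2π × 58.6 × 218.8 / ln(0.0310/0.0250) = 3.75×10^5 W/m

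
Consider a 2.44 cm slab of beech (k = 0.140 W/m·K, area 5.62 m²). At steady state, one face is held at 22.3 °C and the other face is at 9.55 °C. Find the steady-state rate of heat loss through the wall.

Q = kA·ΔT/L = 0.140 × 5.62 × |22.3 °C − 9.55 °C| / 0.0244 = 411 W

Q = 411 W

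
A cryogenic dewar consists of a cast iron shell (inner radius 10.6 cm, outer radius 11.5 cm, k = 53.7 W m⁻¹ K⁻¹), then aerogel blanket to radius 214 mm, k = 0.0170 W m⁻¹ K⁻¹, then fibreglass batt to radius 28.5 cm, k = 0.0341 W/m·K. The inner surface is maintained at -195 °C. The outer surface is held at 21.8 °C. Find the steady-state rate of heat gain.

Q = 10.1 W

Treat each layer as a resistance in series:
  R_cast iron = (1/0.106 − 1/0.115)/(4πk) = 0.7383/(4π·53.7) = 0.001094 K/W
  R_aerogel blanket = (1/0.115 − 1/0.214)/(4πk) = 4.023/(4π·0.0170) = 18.83 K/W
  R_fibreglass batt = (1/0.214 − 1/0.285)/(4πk) = 1.164/(4π·0.0341) = 2.717 K/W
ΣR = 0.001094 + 18.83 + 2.717 = 21.55 K/W
Q = ΔT/ΣR = (-195 °C − 21.8 °C)/21.55 = -10.1 W
(Negative Q ⇒ heat flows inward; heat gain = 10.1 W.)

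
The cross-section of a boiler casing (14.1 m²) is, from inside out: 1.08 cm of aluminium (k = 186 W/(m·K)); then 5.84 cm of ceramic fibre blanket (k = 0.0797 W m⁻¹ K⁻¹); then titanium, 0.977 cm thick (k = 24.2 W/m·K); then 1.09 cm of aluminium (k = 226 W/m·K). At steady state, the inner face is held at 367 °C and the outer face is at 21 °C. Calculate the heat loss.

Q = 6650 W

Series thermal resistances, inner to outer:
  R_aluminium = L/(kA) = 0.0108/(186·14.1) = 4.118×10^-6 K/W
  R_ceramic fibre blanket = L/(kA) = 0.0584/(0.0797·14.1) = 0.05197 K/W
  R_titanium = L/(kA) = 0.00977/(24.2·14.1) = 2.863×10^-5 K/W
  R_aluminium = L/(kA) = 0.0109/(226·14.1) = 3.421×10^-6 K/W
ΣR = 4.118×10^-6 + 0.05197 + 2.863×10^-5 + 3.421×10^-6 = 0.05201 K/W
Q = ΔT/ΣR = (367 °C − 21 °C)/0.05201 = 6650 W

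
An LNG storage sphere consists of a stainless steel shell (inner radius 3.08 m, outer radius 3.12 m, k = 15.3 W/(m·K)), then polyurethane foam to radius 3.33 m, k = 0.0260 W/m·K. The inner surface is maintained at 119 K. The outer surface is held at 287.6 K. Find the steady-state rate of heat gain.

Q = 2720 W

Resistance network (inner→outer):
  R_stainless steel = (1/3.08 − 1/3.12)/(4πk) = 0.004163/(4π·15.3) = 2.165×10^-5 K/W
  R_polyurethane foam = (1/3.12 − 1/3.33)/(4πk) = 0.02021/(4π·0.0260) = 0.06186 K/W
ΣR = 2.165×10^-5 + 0.06186 = 0.06188 K/W
Q = ΔT/ΣR = (119 K − 287.6 K)/0.06188 = -2720 W
(Negative Q ⇒ heat flows inward; heat gain = 2720 W.)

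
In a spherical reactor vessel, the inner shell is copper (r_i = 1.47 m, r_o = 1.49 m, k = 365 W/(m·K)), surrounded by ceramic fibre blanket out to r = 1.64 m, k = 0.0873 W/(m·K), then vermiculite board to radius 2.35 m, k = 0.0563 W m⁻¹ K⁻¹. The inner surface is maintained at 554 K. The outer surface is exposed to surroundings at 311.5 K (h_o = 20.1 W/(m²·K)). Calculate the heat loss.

Series thermal resistances, inner to outer:
  R_copper = (1/1.47 − 1/1.49)/(4πk) = 0.009131/(4π·365) = 1.991×10^-6 K/W
  R_ceramic fibre blanket = (1/1.49 − 1/1.64)/(4πk) = 0.06138/(4π·0.0873) = 0.05595 K/W
  R_vermiculite board = (1/1.64 − 1/2.35)/(4πk) = 0.1842/(4π·0.0563) = 0.2604 K/W
  R_conv,out = 1/(4πr²h) = 1/(4π·2.35²·20.1) = 7.169×10^-4 K/W
ΣR = 1.991×10^-6 + 0.05595 + 0.2604 + 7.169×10^-4 = 0.3171 K/W
Q = ΔT/ΣR = (554 K − 311.5 K)/0.3171 = 765 W

Q = 765 W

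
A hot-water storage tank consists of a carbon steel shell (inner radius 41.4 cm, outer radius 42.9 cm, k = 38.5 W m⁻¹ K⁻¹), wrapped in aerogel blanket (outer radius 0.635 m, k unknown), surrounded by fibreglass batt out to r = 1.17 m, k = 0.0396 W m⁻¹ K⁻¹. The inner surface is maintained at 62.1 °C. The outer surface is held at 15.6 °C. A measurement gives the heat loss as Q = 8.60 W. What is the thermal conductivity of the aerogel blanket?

k = 0.0152 W/m·K

ΣR = ΔT/Q = |62.1 − 15.6|/8.60 = 5.407 K/W
Known resistances:
  R_carbon steel = (1/0.414 − 1/0.429)/(4πk) = 0.08446/(4π·38.5) = 1.746×10^-4 K/W
  R_fibreglass batt = (1/0.635 − 1/1.17)/(4πk) = 0.7201/(4π·0.0396) = 1.447 K/W
R_aerogel blanket = ΣR − ΣR_known = 5.407 − 1.447 = 3.960 K/W
(1/r₁−1/r₂)/(4πk) = 3.960 ⇒ k = 0.7562/(4π·3.960) = 0.0152 W/m·K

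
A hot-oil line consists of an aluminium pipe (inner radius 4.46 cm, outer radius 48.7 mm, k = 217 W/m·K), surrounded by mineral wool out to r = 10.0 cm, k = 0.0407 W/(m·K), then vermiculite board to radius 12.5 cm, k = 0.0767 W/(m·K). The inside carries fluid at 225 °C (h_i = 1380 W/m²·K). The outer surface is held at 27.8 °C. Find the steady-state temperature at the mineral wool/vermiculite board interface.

T = 55.6 °C

Resistance network (inner→outer):
  R'_conv,in = 1/(2πr h) = 1/(2π·0.0446·1380) = 0.002586 m·K/W
  R'_aluminium = ln(0.0487/0.0446)/(2πk) = 0.08795/(2π·217) = 6.450×10^-5 m·K/W
  R'_mineral wool = ln(0.100/0.0487)/(2πk) = 0.7195/(2π·0.0407) = 2.814 m·K/W
  R'_vermiculite board = ln(0.125/0.100)/(2πk) = 0.2231/(2π·0.0767) = 0.4630 m·K/W
ΣR = 0.002586 + 6.450×10^-5 + 2.814 + 0.4630 = 3.280 m·K/W
Q' = ΔT/ΣR = (225 °C − 27.8 °C)/3.280 = 60.12 W/m
From the inner boundary to the mineral wool/vermiculite board interface, ΣR_partial = 2.817 m·K/W.
T_interface = T_in − Q'·ΣR_partial = 225 °C − (60.12)(2.817) = 55.6 °C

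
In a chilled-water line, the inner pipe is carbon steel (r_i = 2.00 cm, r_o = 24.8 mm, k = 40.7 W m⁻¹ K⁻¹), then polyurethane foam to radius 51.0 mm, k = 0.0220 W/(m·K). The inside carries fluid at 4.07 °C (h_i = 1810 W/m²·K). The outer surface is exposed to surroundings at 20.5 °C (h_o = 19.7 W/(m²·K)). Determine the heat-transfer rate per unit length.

Resistance network (inner→outer):
  R'_conv,in = 1/(2πr h) = 1/(2π·0.0200·1810) = 0.004397 m·K/W
  R'_carbon steel = ln(0.0248/0.0200)/(2πk) = 0.2151/(2π·40.7) = 8.412×10^-4 m·K/W
  R'_polyurethane foam = ln(0.0510/0.0248)/(2πk) = 0.7210/(2π·0.0220) = 5.216 m·K/W
  R'_conv,out = 1/(2πr h) = 1/(2π·0.0510·19.7) = 0.1584 m·K/W
ΣR = 0.004397 + 8.412×10^-4 + 5.216 + 0.1584 = 5.380 m·K/W
Q' = ΔT/ΣR = (4.07 °C − 20.5 °C)/5.380 = -3.05 W/m
(Negative Q' ⇒ heat flows inward; heat gain = 3.05 W/m.)

Q' = 3.05 W/m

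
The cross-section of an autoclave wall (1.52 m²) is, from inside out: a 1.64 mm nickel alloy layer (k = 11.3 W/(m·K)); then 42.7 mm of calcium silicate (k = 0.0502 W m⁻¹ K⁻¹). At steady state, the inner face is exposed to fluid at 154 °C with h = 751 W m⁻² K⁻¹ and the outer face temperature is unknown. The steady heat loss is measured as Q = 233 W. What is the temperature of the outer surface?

Series resistances:
  R_conv,in = 1/(hA) = 1/(751·1.52) = 8.760×10^-4 K/W
  R_nickel alloy = L/(kA) = 0.00164/(11.3·1.52) = 9.548×10^-5 K/W
  R_calcium silicate = L/(kA) = 0.0427/(0.0502·1.52) = 0.5596 K/W
ΣR = 0.5606 K/W
ΔT = Q·ΣR = 233 × 0.5606 = 130.6 K
Heat flows outward, so T_out = T_in − ΔT = 154 − 130.6 = 23.4 °C

T_out = 23.4 °C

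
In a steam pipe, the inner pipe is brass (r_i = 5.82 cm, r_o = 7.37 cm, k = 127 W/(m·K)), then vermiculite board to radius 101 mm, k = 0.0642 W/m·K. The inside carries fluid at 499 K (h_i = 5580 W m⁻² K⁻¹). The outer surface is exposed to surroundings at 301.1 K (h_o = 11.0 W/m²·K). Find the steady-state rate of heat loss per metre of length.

Resistance network (inner→outer):
  R'_conv,in = 1/(2πr h) = 1/(2π·0.0582·5580) = 4.901×10^-4 m·K/W
  R'_brass = ln(0.0737/0.0582)/(2πk) = 0.2361/(2π·127) = 2.959×10^-4 m·K/W
  R'_vermiculite board = ln(0.101/0.0737)/(2πk) = 0.3151/(2π·0.0642) = 0.7812 m·K/W
  R'_conv,out = 1/(2πr h) = 1/(2π·0.101·11.0) = 0.1433 m·K/W
ΣR = 4.901×10^-4 + 2.959×10^-4 + 0.7812 + 0.1433 = 0.9253 m·K/W
Q' = ΔT/ΣR = (499 K − 301.1 K)/0.9253 = 214 W/m

Q' = 214 W/m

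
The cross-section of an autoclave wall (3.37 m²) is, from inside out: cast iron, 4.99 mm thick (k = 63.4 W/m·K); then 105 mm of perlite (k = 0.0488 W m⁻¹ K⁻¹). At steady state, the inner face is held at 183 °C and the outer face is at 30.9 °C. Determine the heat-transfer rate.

Q = 238 W

Resistance network (inner→outer):
  R_cast iron = L/(kA) = 0.00499/(63.4·3.37) = 2.336×10^-5 K/W
  R_perlite = L/(kA) = 0.105/(0.0488·3.37) = 0.6385 K/W
ΣR = 2.336×10^-5 + 0.6385 = 0.6385 K/W
Q = ΔT/ΣR = (183 °C − 30.9 °C)/0.6385 = 238 W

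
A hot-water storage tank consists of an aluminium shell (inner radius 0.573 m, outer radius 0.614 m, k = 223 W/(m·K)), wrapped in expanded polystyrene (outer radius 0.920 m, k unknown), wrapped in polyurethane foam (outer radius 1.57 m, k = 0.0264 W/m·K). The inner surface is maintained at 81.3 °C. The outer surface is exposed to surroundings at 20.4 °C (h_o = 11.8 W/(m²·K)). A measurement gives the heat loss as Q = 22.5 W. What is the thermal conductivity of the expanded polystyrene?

ΣR = ΔT/Q = |81.3 − 20.4|/22.5 = 2.707 K/W
Known resistances:
  R_aluminium = (1/0.573 − 1/0.614)/(4πk) = 0.1165/(4π·223) = 4.159×10^-5 K/W
  R_polyurethane foam = (1/0.920 − 1/1.57)/(4πk) = 0.4500/(4π·0.0264) = 1.356 K/W
  R_conv,out = 1/(4πr²h) = 1/(4π·1.57²·11.8) = 0.002736 K/W
R_expanded polystyrene = ΣR − ΣR_known = 2.707 − 1.359 = 1.348 K/W
(1/r₁−1/r₂)/(4πk) = 1.348 ⇒ k = 0.5417/(4π·1.348) = 0.0320 W/m·K

k = 0.0320 W/m·K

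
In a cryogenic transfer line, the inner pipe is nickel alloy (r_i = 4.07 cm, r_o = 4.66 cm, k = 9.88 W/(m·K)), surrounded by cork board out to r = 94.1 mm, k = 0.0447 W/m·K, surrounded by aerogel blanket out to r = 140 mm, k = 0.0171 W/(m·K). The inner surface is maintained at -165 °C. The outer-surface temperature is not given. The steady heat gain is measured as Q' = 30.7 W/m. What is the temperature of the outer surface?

Sum the resistances:
  R'_nickel alloy = ln(0.0466/0.0407)/(2πk) = 0.1354/(2π·9.88) = 0.002181 m·K/W
  R'_cork board = ln(0.0941/0.0466)/(2πk) = 0.7028/(2π·0.0447) = 2.502 m·K/W
  R'_aerogel blanket = ln(0.140/0.0941)/(2πk) = 0.3973/(2π·0.0171) = 3.698 m·K/W
ΣR = 6.202 m·K/W
ΔT = Q'·ΣR = 30.7 × 6.202 = 190.4 K
Heat flows inward, so T_out = T_in + ΔT = -165 + 190.4 = 25.4 °C

T_out = 25.4 °C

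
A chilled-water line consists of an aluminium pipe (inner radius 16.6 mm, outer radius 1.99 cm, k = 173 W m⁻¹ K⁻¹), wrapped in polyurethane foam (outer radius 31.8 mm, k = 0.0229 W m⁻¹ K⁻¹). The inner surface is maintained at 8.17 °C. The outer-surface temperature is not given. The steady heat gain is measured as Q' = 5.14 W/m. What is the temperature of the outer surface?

Sum the resistances:
  R'_aluminium = ln(0.0199/0.0166)/(2πk) = 0.1813/(2π·173) = 1.668×10^-4 m·K/W
  R'_polyurethane foam = ln(0.0318/0.0199)/(2πk) = 0.4687/(2π·0.0229) = 3.258 m·K/W
ΣR = 3.258 m·K/W
ΔT = Q'·ΣR = 5.14 × 3.258 = 16.75 K
Heat flows inward, so T_out = T_in + ΔT = 8.17 + 16.75 = 24.9 °C

T_out = 24.9 °C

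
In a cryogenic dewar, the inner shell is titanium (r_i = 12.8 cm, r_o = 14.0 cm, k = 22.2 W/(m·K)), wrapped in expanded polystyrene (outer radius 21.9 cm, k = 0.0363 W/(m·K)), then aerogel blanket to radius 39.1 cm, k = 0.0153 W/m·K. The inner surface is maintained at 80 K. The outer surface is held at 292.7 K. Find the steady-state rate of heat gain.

Treat each layer as a resistance in series:
  R_titanium = (1/0.128 − 1/0.140)/(4πk) = 0.6696/(4π·22.2) = 0.002400 K/W
  R_expanded polystyrene = (1/0.140 − 1/0.219)/(4πk) = 2.577/(4π·0.0363) = 5.649 K/W
  R_aerogel blanket = (1/0.219 − 1/0.391)/(4πk) = 2.009/(4π·0.0153) = 10.45 K/W
ΣR = 0.002400 + 5.649 + 10.45 = 16.10 K/W
Q = ΔT/ΣR = (80 K − 292.7 K)/16.10 = -13.2 W
(Negative Q ⇒ heat flows inward; heat gain = 13.2 W.)

Q = 13.2 W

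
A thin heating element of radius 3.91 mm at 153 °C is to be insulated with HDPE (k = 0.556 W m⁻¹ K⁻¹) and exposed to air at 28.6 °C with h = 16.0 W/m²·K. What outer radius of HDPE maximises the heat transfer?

For a cylinder, r_cr = k_ins/h = 0.556/16.0 = 0.0348 m = 3.48 cm

r_cr = 3.48 cm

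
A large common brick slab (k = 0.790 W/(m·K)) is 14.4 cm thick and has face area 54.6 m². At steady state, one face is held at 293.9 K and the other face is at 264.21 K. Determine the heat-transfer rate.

Q = kA·ΔT/L = 0.790 × 54.6 × |293.9 K − 264.21 K| / 0.144 = 8890 W

Q = 8.89 kW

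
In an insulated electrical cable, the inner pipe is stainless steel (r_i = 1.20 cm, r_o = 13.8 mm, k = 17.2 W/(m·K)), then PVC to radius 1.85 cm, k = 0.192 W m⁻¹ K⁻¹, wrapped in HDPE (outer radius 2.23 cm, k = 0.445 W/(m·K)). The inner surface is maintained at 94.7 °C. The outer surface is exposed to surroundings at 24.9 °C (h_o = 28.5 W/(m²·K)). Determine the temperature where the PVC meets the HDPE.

Resistance network (inner→outer):
  R'_stainless steel = ln(0.0138/0.0120)/(2πk) = 0.1398/(2π·17.2) = 0.001293 m·K/W
  R'_PVC = ln(0.0185/0.0138)/(2πk) = 0.2931/(2π·0.192) = 0.2430 m·K/W
  R'_HDPE = ln(0.0223/0.0185)/(2πk) = 0.1868/(2π·0.445) = 0.06682 m·K/W
  R'_conv,out = 1/(2πr h) = 1/(2π·0.0223·28.5) = 0.2504 m·K/W
ΣR = 0.001293 + 0.2430 + 0.06682 + 0.2504 = 0.5615 m·K/W
Q' = ΔT/ΣR = (94.7 °C − 24.9 °C)/0.5615 = 124.3 W/m
From the inner boundary to the PVC/HDPE interface, ΣR_partial = 0.2443 m·K/W.
T_interface = T_in − Q'·ΣR_partial = 94.7 °C − (124.3)(0.2443) = 64.3 °C

T = 64.3 °C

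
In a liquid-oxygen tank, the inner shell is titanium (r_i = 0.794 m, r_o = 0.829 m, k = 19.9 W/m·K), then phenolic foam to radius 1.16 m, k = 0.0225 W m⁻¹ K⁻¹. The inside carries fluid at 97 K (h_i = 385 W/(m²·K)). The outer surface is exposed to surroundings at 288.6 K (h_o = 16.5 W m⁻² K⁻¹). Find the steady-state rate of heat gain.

Q = 157 W

Treat each layer as a resistance in series:
  R_conv,in = 1/(4πr²h) = 1/(4π·0.794²·385) = 3.279×10^-4 K/W
  R_titanium = (1/0.794 − 1/0.829)/(4πk) = 0.05317/(4π·19.9) = 2.126×10^-4 K/W
  R_phenolic foam = (1/0.829 − 1/1.16)/(4πk) = 0.3442/(4π·0.0225) = 1.217 K/W
  R_conv,out = 1/(4πr²h) = 1/(4π·1.16²·16.5) = 0.003584 K/W
ΣR = 3.279×10^-4 + 2.126×10^-4 + 1.217 + 0.003584 = 1.221 K/W
Q = ΔT/ΣR = (97 K − 288.6 K)/1.221 = -157 W
(Negative Q ⇒ heat flows inward; heat gain = 157 W.)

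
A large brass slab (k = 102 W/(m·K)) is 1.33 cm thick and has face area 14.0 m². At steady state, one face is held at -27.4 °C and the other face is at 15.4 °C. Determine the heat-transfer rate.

Q = 4600 kW

Q = kA·ΔT/L = 102 × 14.0 × |-27.4 °C − 15.4 °C| / 0.0133 = 4.60×10^6 W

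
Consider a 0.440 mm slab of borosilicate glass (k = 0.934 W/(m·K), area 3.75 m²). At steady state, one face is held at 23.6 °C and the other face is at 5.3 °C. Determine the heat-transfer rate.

Q = kA·ΔT/L = 0.934 × 3.75 × |23.6 °C − 5.3 °C| / 4.40×10^-4 = 1.46×10^5 W

Q = 146 kW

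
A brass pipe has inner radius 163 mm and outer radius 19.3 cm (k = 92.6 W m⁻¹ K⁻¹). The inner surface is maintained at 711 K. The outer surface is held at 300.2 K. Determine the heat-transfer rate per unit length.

Q' = 1.41×10^6 W/m

Q' = 2πk·ΔT/ln(r₂/r₁) = 2π × 92.6 × 410.8 / ln(0.193/0.163) = 1.41×10^6 W/m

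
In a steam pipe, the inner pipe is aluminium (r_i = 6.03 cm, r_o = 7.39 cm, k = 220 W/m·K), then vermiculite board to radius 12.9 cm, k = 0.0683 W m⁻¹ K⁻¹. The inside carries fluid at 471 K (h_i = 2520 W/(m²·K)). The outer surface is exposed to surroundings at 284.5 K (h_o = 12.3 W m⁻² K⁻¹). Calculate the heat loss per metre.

Q' = 133 W/m

Series thermal resistances, inner to outer:
  R'_conv,in = 1/(2πr h) = 1/(2π·0.0603·2520) = 0.001047 m·K/W
  R'_aluminium = ln(0.0739/0.0603)/(2πk) = 0.2034/(2π·220) = 1.471×10^-4 m·K/W
  R'_vermiculite board = ln(0.129/0.0739)/(2πk) = 0.5571/(2π·0.0683) = 1.298 m·K/W
  R'_conv,out = 1/(2πr h) = 1/(2π·0.129·12.3) = 0.1003 m·K/W
ΣR = 0.001047 + 1.471×10^-4 + 1.298 + 0.1003 = 1.399 m·K/W
Q' = ΔT/ΣR = (471 K − 284.5 K)/1.399 = 133 W/m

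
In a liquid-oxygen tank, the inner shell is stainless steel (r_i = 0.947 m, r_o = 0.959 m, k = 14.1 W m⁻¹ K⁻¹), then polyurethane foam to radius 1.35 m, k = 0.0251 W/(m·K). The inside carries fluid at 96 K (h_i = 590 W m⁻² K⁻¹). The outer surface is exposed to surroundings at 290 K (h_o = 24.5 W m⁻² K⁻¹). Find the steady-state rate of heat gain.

Q = 202 W

Resistance network (inner→outer):
  R_conv,in = 1/(4πr²h) = 1/(4π·0.947²·590) = 1.504×10^-4 K/W
  R_stainless steel = (1/0.947 − 1/0.959)/(4πk) = 0.01321/(4π·14.1) = 7.457×10^-5 K/W
  R_polyurethane foam = (1/0.959 − 1/1.35)/(4πk) = 0.3020/(4π·0.0251) = 0.9575 K/W
  R_conv,out = 1/(4πr²h) = 1/(4π·1.35²·24.5) = 0.001782 K/W
ΣR = 1.504×10^-4 + 7.457×10^-5 + 0.9575 + 0.001782 = 0.9595 K/W
Q = ΔT/ΣR = (96 K − 290 K)/0.9595 = -202 W
(Negative Q ⇒ heat flows inward; heat gain = 202 W.)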